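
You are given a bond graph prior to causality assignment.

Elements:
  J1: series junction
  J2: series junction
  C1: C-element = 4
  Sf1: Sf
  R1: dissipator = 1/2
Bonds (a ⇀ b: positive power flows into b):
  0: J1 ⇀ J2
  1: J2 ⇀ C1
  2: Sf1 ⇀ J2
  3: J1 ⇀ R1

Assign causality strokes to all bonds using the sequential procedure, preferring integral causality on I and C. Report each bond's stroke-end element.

b0 |J2
b1 |J2
b2 |Sf1
b3 |J1

bond 2 stroke→Sf1  (Sf1: flow source, stroke at near end)
bond 0 stroke→J2  (J2 flow already set via bond 2)
bond 1 stroke→J2  (J2 flow already set via bond 2)
bond 3 stroke→J1  (J1: bond 0 brought flow, rest push out)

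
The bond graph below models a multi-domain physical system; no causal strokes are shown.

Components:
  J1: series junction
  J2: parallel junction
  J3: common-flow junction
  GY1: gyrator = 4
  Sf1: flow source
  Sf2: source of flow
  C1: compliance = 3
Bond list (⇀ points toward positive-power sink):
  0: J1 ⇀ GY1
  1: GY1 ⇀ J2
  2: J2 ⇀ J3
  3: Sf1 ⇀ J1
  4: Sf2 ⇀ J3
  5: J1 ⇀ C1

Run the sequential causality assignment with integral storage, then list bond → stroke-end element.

#0 stroke at J1
#1 stroke at J2
#2 stroke at J3
#3 stroke at Sf1
#4 stroke at Sf2
#5 stroke at J1

b3 |Sf1  (Sf1 fixes flow; stroke at Sf1)
b4 |Sf2  (Sf2 fixes flow; stroke at Sf2)
b0 |J1  (1-jn J1 has f-setter on 3)
b5 |J1  (common-f at J1 fixed by 3)
b2 |J3  (1-jn J3 has f-setter on 4)
b1 |J2  (GY1: gyrator matches bond 0)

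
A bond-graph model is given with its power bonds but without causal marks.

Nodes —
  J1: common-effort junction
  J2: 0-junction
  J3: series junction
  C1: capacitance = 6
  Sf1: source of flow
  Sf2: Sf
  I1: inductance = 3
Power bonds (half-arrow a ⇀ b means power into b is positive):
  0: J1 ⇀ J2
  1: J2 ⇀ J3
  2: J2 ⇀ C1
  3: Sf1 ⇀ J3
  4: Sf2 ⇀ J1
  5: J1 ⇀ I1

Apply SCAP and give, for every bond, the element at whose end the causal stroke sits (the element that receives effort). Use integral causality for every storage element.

β0 stroke→J1
β1 stroke→J3
β2 stroke→J2
β3 stroke→Sf1
β4 stroke→Sf2
β5 stroke→I1

β3 →Sf1  (source Sf1 imposes f)
β4 →Sf2  (Sf2: flow source, stroke at near end)
β1 →J3  (common-f at J3 fixed by 3)
β2 →J2  (C1: C, integral causality)
β0 →J1  (J2: bond 2 brought effort, rest push out)
β5 →I1  (common-e at J1 fixed by 0)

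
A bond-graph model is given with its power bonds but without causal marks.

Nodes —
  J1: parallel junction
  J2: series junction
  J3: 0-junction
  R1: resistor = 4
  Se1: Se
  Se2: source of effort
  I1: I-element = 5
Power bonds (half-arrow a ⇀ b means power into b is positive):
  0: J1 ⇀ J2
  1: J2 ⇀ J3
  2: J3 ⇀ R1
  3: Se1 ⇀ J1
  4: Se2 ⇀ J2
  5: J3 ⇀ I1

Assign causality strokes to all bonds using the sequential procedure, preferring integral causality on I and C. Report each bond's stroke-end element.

β3 stroke at J1  (Se1: effort source, stroke at far end)
β4 stroke at J2  (Se2 fixes effort; stroke away)
β0 stroke at J2  (common-e at J1 fixed by 3)
β1 stroke at J3  (J2 needs exactly one f-in)
β2 stroke at R1  (common-e at J3 fixed by 1)
β5 stroke at I1  (0-jn J3 has e-setter on 1)

bond 0 stroke→J2
bond 1 stroke→J3
bond 2 stroke→R1
bond 3 stroke→J1
bond 4 stroke→J2
bond 5 stroke→I1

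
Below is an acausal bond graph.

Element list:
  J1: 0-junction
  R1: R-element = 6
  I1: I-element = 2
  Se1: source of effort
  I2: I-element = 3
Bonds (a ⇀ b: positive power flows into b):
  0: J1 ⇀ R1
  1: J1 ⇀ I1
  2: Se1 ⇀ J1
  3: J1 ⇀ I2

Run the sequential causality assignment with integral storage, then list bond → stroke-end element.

β2 →J1  (Se1 (Se) sets effort on bond)
β0 →R1  (common-e at J1 fixed by 2)
β1 →I1  (J1 effort already set via bond 2)
β3 →I2  (J1: bond 2 brought effort, rest push out)

b0 →R1
b1 →I1
b2 →J1
b3 →I2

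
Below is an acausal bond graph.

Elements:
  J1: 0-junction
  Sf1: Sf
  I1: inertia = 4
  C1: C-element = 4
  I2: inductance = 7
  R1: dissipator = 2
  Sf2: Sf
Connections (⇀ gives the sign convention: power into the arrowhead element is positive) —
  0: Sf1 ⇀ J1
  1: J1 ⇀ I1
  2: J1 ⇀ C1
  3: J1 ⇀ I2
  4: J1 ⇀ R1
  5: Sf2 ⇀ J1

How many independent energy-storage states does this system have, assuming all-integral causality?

#0 stroke at Sf1  (Sf1 (Sf) sets flow on bond)
#5 stroke at Sf2  (Sf2 fixes flow; stroke at Sf2)
#1 stroke at I1  (prefer integral on I1)
#2 stroke at J1  (C1: C, integral causality)
#3 stroke at I2  (common-e at J1 fixed by 2)
#4 stroke at R1  (0-jn J1 has e-setter on 2)

3  (C1, I1, I2 all integral)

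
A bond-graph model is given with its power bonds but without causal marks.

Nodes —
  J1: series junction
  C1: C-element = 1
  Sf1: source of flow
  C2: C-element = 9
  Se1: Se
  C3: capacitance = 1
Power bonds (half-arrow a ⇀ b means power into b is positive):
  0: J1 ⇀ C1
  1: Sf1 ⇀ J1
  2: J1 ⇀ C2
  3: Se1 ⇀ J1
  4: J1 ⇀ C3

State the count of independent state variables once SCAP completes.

3  (C1, C2, C3 all integral)

#1 →Sf1  (Sf1: flow source, stroke at near end)
#3 →J1  (Se1 (Se) sets effort on bond)
#0 →J1  (J1 flow already set via bond 1)
#2 →J1  (J1 flow already set via bond 1)
#4 →J1  (common-f at J1 fixed by 1)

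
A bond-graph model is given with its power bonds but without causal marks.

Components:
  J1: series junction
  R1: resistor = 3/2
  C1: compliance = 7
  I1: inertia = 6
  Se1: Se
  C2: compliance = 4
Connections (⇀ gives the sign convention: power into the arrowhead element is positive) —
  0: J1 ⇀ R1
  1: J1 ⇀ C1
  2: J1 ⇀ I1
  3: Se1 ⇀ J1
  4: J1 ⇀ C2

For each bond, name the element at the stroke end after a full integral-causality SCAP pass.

b3 |J1  (Se1: effort source, stroke at far end)
b1 |J1  (C1: C, integral causality)
b2 |I1  (prefer integral on I1)
b0 |J1  (J1: bond 2 brought flow, rest push out)
b4 |J1  (1-jn J1 has f-setter on 2)

bond 0 →J1
bond 1 →J1
bond 2 →I1
bond 3 →J1
bond 4 →J1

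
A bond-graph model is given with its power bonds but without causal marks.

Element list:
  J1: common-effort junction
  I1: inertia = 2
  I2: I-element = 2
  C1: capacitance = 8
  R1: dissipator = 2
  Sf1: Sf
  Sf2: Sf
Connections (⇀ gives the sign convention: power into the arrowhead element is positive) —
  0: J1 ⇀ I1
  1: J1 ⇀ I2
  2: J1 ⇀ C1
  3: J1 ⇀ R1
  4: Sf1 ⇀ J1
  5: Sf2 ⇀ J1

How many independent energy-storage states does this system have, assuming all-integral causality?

3  (C1, I1, I2 all integral)

β4 stroke→Sf1  (Sf1: flow source, stroke at near end)
β5 stroke→Sf2  (source Sf2 imposes f)
β0 stroke→I1  (I1: I, integral causality)
β1 stroke→I2  (I2 integral (f out))
β2 stroke→J1  (prefer integral on C1)
β3 stroke→R1  (J1: bond 2 brought effort, rest push out)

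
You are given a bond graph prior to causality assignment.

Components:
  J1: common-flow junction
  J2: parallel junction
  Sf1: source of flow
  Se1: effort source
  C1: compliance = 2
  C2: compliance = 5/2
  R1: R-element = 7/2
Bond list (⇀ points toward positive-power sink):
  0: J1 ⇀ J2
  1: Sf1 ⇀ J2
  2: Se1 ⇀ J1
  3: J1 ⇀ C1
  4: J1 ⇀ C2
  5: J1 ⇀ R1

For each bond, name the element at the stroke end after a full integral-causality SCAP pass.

bond 1 |Sf1  (Sf1: flow source, stroke at near end)
bond 2 |J1  (source Se1 imposes e)
bond 0 |J2  (only one effort-in slot at J2)
bond 3 |J1  (J1: bond 0 brought flow, rest push out)
bond 4 |J1  (J1 flow already set via bond 0)
bond 5 |J1  (J1 flow already set via bond 0)

#0 →J2
#1 →Sf1
#2 →J1
#3 →J1
#4 →J1
#5 →J1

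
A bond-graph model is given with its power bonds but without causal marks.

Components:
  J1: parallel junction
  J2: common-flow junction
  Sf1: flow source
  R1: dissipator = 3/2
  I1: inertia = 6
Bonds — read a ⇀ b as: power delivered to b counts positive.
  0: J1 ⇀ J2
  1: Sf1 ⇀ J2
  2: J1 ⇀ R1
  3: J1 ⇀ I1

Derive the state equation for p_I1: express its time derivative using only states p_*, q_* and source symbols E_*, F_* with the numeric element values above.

dp_I1/dt = -3*F_Sf1/2 - p_I1/4

#1 stroke at Sf1  (Sf1: flow source, stroke at near end)
#0 stroke at J2  (1-jn J2 has f-setter on 1)
#3 stroke at I1  (prefer integral on I1)
#2 stroke at J1  (closing 0-jn rule on J1)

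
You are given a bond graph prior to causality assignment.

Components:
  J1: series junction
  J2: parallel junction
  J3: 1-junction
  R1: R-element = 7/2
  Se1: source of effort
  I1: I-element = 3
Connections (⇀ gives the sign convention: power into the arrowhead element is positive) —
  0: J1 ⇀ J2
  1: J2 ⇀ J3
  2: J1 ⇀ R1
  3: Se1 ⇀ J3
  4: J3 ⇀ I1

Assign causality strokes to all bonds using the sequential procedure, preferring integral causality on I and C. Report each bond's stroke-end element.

#3 stroke→J3  (Se1 (Se) sets effort on bond)
#4 stroke→I1  (I1: I, integral causality)
#1 stroke→J3  (J3: bond 4 brought flow, rest push out)
#0 stroke→J2  (J2 needs exactly one e-in)
#2 stroke→J1  (common-f at J1 fixed by 0)

β0 |J2
β1 |J3
β2 |J1
β3 |J3
β4 |I1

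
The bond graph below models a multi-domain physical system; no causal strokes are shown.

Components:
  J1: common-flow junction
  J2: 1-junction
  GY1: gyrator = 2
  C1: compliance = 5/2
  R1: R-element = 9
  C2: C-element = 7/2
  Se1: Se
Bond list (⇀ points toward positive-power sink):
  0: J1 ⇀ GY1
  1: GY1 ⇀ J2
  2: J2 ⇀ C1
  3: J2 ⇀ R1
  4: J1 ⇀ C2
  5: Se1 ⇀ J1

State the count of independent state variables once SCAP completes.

β5 |J1  (Se1: effort source, stroke at far end)
β2 |J2  (prefer integral on C1)
β4 |J1  (C2 integral (e out))
β0 |GY1  (J1: last free bond brings flow in)
β1 |GY1  (GY1: gyrator matches bond 0)
β3 |J2  (J2: bond 1 brought flow, rest push out)

2  (C1, C2 all integral)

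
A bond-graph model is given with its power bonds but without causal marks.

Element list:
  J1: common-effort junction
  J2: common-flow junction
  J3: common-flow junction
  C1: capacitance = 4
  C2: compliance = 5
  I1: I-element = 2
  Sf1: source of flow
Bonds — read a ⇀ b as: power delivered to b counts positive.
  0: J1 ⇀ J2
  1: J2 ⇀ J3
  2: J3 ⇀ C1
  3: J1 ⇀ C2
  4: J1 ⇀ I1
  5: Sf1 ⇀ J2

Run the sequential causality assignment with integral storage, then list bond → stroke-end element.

β5 stroke at Sf1  (source Sf1 imposes f)
β0 stroke at J2  (1-jn J2 has f-setter on 5)
β1 stroke at J2  (J2 flow already set via bond 5)
β2 stroke at J3  (J3 flow already set via bond 1)
β3 stroke at J1  (C2: C, integral causality)
β4 stroke at I1  (common-e at J1 fixed by 3)

β0 |J2
β1 |J2
β2 |J3
β3 |J1
β4 |I1
β5 |Sf1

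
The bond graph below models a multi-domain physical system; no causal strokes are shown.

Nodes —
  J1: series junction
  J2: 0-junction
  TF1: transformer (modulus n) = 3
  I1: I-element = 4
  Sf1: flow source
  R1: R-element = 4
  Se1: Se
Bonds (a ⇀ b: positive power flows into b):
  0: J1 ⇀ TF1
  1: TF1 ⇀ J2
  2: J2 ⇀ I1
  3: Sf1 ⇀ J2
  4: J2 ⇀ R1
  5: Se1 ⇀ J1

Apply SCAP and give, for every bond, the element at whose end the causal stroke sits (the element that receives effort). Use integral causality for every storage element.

#0 →TF1
#1 →J2
#2 →I1
#3 →Sf1
#4 →R1
#5 →J1

b3 |Sf1  (source Sf1 imposes f)
b5 |J1  (source Se1 imposes e)
b0 |TF1  (only one flow-in slot at J1)
b1 |J2  (TF TF1: opposite of bond 0)
b2 |I1  (common-e at J2 fixed by 1)
b4 |R1  (common-e at J2 fixed by 1)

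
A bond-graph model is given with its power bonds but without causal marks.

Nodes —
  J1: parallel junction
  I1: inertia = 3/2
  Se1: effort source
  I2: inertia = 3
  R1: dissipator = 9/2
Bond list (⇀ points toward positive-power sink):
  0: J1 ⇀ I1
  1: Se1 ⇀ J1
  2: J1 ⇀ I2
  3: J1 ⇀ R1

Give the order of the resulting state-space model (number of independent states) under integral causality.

bond 1 stroke→J1  (Se1 (Se) sets effort on bond)
bond 0 stroke→I1  (common-e at J1 fixed by 1)
bond 2 stroke→I2  (0-jn J1 has e-setter on 1)
bond 3 stroke→R1  (common-e at J1 fixed by 1)

2  (I1, I2 all integral)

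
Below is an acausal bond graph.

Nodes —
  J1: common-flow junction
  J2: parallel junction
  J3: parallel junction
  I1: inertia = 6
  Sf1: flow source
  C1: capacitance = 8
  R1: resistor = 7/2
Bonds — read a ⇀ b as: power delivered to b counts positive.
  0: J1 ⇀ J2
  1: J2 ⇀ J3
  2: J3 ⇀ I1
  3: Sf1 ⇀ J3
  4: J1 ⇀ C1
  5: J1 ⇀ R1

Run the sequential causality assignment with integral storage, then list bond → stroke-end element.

bond 0 |J2
bond 1 |J3
bond 2 |I1
bond 3 |Sf1
bond 4 |J1
bond 5 |J1

b3 stroke→Sf1  (Sf1: flow source, stroke at near end)
b2 stroke→I1  (prefer integral on I1)
b1 stroke→J3  (J3: last free bond brings effort in)
b0 stroke→J2  (J2 needs exactly one e-in)
b4 stroke→J1  (J1: bond 0 brought flow, rest push out)
b5 stroke→J1  (J1: bond 0 brought flow, rest push out)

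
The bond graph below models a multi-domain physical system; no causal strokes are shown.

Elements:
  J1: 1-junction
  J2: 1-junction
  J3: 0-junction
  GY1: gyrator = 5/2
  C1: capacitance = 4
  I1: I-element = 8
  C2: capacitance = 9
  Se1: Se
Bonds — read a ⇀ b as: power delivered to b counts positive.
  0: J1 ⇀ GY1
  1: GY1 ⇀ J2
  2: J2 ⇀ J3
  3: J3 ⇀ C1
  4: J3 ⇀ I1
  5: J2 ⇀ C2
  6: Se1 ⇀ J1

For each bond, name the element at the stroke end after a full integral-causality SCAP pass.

#6 |J1  (Se1 (Se) sets effort on bond)
#0 |GY1  (J1: last free bond brings flow in)
#1 |GY1  (through GY1, causality inverts; strokes same side of GY1)
#2 |J2  (J2: bond 1 brought flow, rest push out)
#5 |J2  (common-f at J2 fixed by 1)
#3 |J3  (C1 integral (e out))
#4 |I1  (J3: bond 3 brought effort, rest push out)

#0 →GY1
#1 →GY1
#2 →J2
#3 →J3
#4 →I1
#5 →J2
#6 →J1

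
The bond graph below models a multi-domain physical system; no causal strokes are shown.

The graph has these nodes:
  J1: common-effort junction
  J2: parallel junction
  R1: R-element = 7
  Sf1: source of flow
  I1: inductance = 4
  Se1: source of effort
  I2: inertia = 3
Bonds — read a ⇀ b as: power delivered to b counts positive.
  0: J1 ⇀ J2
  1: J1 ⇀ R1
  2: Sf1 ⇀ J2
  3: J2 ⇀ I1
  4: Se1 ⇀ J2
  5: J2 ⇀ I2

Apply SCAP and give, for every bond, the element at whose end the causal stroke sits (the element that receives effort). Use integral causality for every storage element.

bond 2 stroke at Sf1  (Sf1 fixes flow; stroke at Sf1)
bond 4 stroke at J2  (source Se1 imposes e)
bond 0 stroke at J1  (J2: bond 4 brought effort, rest push out)
bond 3 stroke at I1  (common-e at J2 fixed by 4)
bond 5 stroke at I2  (common-e at J2 fixed by 4)
bond 1 stroke at R1  (common-e at J1 fixed by 0)

b0 |J1
b1 |R1
b2 |Sf1
b3 |I1
b4 |J2
b5 |I2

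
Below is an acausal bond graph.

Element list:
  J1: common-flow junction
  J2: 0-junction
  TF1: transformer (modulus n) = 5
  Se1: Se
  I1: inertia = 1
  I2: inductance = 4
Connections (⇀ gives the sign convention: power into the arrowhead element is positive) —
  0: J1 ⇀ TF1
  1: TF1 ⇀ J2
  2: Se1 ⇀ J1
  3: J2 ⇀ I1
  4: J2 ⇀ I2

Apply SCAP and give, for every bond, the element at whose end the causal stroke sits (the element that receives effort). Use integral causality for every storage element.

#2 stroke→J1  (Se1: effort source, stroke at far end)
#0 stroke→TF1  (only one flow-in slot at J1)
#1 stroke→J2  (through TF1, causality passes straight; one stroke at TF1)
#3 stroke→I1  (J2 effort already set via bond 1)
#4 stroke→I2  (J2: bond 1 brought effort, rest push out)

b0 stroke at TF1
b1 stroke at J2
b2 stroke at J1
b3 stroke at I1
b4 stroke at I2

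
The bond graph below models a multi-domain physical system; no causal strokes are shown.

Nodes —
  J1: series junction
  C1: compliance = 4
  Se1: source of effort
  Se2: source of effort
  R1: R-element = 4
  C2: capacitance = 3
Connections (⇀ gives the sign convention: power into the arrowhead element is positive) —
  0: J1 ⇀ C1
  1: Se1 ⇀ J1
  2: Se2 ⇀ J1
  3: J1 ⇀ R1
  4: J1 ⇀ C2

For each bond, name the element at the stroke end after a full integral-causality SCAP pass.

β1 stroke at J1  (Se1: effort source, stroke at far end)
β2 stroke at J1  (Se2 fixes effort; stroke away)
β0 stroke at J1  (prefer integral on C1)
β4 stroke at J1  (C2 outputs effort q/C2)
β3 stroke at R1  (J1: last free bond brings flow in)

β0 |J1
β1 |J1
β2 |J1
β3 |R1
β4 |J1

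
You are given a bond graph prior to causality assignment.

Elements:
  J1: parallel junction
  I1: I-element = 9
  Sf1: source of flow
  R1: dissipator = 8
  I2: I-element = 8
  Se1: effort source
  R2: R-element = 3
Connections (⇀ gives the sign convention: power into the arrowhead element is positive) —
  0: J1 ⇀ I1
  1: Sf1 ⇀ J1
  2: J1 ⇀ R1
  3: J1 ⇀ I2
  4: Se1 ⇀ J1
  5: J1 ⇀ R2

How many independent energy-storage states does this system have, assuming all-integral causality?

2  (I1, I2 all integral)

b1 →Sf1  (source Sf1 imposes f)
b4 →J1  (source Se1 imposes e)
b0 →I1  (J1 effort already set via bond 4)
b2 →R1  (J1: bond 4 brought effort, rest push out)
b3 →I2  (common-e at J1 fixed by 4)
b5 →R2  (J1 effort already set via bond 4)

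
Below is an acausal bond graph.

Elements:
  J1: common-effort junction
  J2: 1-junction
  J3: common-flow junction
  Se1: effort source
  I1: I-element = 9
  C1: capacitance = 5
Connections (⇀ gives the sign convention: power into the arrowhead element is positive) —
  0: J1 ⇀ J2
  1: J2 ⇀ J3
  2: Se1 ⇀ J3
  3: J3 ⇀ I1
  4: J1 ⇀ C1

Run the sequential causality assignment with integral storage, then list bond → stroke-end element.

b2 |J3  (source Se1 imposes e)
b3 |I1  (prefer integral on I1)
b1 |J3  (J3 flow already set via bond 3)
b0 |J2  (J2 flow already set via bond 1)
b4 |J1  (J1 needs exactly one e-in)

β0 stroke at J2
β1 stroke at J3
β2 stroke at J3
β3 stroke at I1
β4 stroke at J1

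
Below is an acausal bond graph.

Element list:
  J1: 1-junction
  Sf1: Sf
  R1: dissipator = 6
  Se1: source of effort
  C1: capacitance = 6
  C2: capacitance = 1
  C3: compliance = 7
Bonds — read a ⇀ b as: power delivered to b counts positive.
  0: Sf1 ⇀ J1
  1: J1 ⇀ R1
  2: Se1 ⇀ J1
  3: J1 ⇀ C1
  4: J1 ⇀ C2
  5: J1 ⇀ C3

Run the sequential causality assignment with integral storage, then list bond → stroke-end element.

bond 0 stroke→Sf1  (Sf1: flow source, stroke at near end)
bond 2 stroke→J1  (Se1 fixes effort; stroke away)
bond 1 stroke→J1  (J1 flow already set via bond 0)
bond 3 stroke→J1  (1-jn J1 has f-setter on 0)
bond 4 stroke→J1  (common-f at J1 fixed by 0)
bond 5 stroke→J1  (common-f at J1 fixed by 0)

bond 0 |Sf1
bond 1 |J1
bond 2 |J1
bond 3 |J1
bond 4 |J1
bond 5 |J1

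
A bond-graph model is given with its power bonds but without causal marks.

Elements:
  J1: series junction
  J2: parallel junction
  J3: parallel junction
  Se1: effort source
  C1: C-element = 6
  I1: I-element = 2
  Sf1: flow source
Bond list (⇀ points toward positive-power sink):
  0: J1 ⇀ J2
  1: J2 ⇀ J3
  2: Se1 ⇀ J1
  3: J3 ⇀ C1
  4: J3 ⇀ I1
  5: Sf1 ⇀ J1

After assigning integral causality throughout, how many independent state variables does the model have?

b2 →J1  (Se1 fixes effort; stroke away)
b5 →Sf1  (Sf1 (Sf) sets flow on bond)
b0 →J1  (J1 flow already set via bond 5)
b1 →J2  (J2 needs exactly one e-in)
b3 →J3  (C1: C, integral causality)
b4 →I1  (0-jn J3 has e-setter on 3)

2  (C1, I1 all integral)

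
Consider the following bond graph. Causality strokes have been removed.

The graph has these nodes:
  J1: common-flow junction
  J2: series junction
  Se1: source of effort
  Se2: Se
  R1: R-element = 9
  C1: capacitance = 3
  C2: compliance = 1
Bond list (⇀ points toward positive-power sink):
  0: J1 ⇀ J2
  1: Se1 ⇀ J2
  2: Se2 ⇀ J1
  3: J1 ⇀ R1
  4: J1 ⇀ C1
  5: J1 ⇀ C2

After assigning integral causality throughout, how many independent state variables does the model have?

2  (C1, C2 all integral)

β1 |J2  (Se1: effort source, stroke at far end)
β2 |J1  (Se2 fixes effort; stroke away)
β0 |J1  (J2: last free bond brings flow in)
β4 |J1  (prefer integral on C1)
β5 |J1  (C2 integral (e out))
β3 |R1  (J1: last free bond brings flow in)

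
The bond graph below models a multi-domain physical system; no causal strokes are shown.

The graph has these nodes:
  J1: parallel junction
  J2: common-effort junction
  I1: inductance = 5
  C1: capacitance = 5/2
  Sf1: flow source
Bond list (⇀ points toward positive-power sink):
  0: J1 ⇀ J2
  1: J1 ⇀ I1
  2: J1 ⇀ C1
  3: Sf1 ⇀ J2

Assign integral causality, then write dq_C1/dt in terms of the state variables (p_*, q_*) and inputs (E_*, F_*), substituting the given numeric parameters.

bond 3 →Sf1  (Sf1 fixes flow; stroke at Sf1)
bond 0 →J2  (closing 0-jn rule on J2)
bond 1 →I1  (prefer integral on I1)
bond 2 →J1  (J1 needs exactly one e-in)

dq_C1/dt = F_Sf1 - p_I1/5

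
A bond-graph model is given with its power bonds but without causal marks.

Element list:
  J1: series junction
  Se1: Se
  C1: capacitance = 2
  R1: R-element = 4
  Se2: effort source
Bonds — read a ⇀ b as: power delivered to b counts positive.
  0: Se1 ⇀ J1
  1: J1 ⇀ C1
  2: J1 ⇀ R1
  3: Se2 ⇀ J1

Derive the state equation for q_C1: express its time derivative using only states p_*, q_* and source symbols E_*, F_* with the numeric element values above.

dq_C1/dt = E_Se1/4 + E_Se2/4 - q_C1/8

β0 stroke at J1  (Se1 (Se) sets effort on bond)
β3 stroke at J1  (Se2 fixes effort; stroke away)
β1 stroke at J1  (prefer integral on C1)
β2 stroke at R1  (J1: last free bond brings flow in)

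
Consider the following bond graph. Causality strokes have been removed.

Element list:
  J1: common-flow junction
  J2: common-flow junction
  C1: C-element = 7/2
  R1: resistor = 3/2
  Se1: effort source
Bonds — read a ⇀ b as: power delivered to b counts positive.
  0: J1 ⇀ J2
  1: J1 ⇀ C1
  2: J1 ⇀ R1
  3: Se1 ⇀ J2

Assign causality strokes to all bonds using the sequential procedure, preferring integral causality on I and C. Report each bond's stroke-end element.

β3 stroke at J2  (Se1 fixes effort; stroke away)
β0 stroke at J1  (J2 needs exactly one f-in)
β1 stroke at J1  (C1 integral (e out))
β2 stroke at R1  (J1: last free bond brings flow in)

β0 →J1
β1 →J1
β2 →R1
β3 →J2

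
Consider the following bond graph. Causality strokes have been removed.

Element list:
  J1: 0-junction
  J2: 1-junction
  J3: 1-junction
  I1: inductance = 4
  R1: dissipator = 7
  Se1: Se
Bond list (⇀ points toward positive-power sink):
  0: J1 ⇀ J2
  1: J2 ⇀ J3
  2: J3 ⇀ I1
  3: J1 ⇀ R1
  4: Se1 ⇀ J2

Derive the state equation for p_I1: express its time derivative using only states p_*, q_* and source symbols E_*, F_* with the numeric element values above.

bond 4 |J2  (Se1: effort source, stroke at far end)
bond 2 |I1  (prefer integral on I1)
bond 1 |J3  (J3 flow already set via bond 2)
bond 0 |J2  (common-f at J2 fixed by 1)
bond 3 |J1  (only one effort-in slot at J1)

dp_I1/dt = E_Se1 - 7*p_I1/4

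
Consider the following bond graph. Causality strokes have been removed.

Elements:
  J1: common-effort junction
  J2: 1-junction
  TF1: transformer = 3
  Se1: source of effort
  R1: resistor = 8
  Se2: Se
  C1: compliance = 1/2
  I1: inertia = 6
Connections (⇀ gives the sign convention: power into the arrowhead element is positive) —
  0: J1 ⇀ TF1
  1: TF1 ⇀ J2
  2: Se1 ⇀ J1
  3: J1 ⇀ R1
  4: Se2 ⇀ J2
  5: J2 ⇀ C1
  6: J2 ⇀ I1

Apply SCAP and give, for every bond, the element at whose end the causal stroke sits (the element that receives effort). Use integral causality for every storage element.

#2 stroke→J1  (Se1 (Se) sets effort on bond)
#4 stroke→J2  (Se2 (Se) sets effort on bond)
#0 stroke→TF1  (J1 effort already set via bond 2)
#3 stroke→R1  (J1: bond 2 brought effort, rest push out)
#1 stroke→J2  (TF TF1: opposite of bond 0)
#5 stroke→J2  (C1: C, integral causality)
#6 stroke→I1  (closing 1-jn rule on J2)

#0 |TF1
#1 |J2
#2 |J1
#3 |R1
#4 |J2
#5 |J2
#6 |I1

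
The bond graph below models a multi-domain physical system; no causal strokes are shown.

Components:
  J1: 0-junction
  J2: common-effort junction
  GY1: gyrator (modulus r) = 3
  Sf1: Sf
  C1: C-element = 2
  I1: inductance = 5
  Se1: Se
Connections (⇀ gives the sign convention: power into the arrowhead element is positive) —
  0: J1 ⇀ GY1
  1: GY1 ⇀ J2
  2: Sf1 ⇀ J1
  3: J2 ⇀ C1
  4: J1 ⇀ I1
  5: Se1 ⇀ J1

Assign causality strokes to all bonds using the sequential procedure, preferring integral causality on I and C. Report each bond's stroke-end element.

#2 |Sf1  (source Sf1 imposes f)
#5 |J1  (Se1: effort source, stroke at far end)
#0 |GY1  (common-e at J1 fixed by 5)
#4 |I1  (J1 effort already set via bond 5)
#1 |GY1  (GY1 both-in/both-out from 0)
#3 |J2  (J2: last free bond brings effort in)

bond 0 stroke→GY1
bond 1 stroke→GY1
bond 2 stroke→Sf1
bond 3 stroke→J2
bond 4 stroke→I1
bond 5 stroke→J1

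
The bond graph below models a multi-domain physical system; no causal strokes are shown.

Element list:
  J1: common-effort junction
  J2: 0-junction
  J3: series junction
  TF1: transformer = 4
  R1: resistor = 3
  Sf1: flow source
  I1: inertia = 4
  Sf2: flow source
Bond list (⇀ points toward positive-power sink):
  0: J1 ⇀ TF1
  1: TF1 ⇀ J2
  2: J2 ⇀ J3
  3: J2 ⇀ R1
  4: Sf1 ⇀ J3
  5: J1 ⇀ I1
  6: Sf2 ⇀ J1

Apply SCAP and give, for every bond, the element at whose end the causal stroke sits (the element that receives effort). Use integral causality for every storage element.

β0 |J1
β1 |TF1
β2 |J3
β3 |J2
β4 |Sf1
β5 |I1
β6 |Sf2

b4 stroke at Sf1  (source Sf1 imposes f)
b6 stroke at Sf2  (Sf2 fixes flow; stroke at Sf2)
b2 stroke at J3  (common-f at J3 fixed by 4)
b5 stroke at I1  (I1 integral (f out))
b0 stroke at J1  (closing 0-jn rule on J1)
b1 stroke at TF1  (TF1: transformer flips bond 0)
b3 stroke at J2  (J2 needs exactly one e-in)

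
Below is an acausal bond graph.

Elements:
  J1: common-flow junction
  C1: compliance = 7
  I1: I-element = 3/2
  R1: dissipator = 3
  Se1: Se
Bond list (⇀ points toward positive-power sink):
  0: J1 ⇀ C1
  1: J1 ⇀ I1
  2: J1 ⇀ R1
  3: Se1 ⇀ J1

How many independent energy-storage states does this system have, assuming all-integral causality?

2  (C1, I1 all integral)

b3 →J1  (Se1 fixes effort; stroke away)
b0 →J1  (C1 outputs effort q/C1)
b1 →I1  (prefer integral on I1)
b2 →J1  (1-jn J1 has f-setter on 1)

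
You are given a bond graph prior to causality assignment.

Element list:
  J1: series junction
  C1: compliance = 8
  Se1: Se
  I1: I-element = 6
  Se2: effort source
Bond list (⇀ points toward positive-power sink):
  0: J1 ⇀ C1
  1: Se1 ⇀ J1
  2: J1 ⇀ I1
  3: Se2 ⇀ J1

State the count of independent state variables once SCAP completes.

2  (C1, I1 all integral)

#1 stroke at J1  (Se1: effort source, stroke at far end)
#3 stroke at J1  (source Se2 imposes e)
#0 stroke at J1  (C1 integral (e out))
#2 stroke at I1  (J1: last free bond brings flow in)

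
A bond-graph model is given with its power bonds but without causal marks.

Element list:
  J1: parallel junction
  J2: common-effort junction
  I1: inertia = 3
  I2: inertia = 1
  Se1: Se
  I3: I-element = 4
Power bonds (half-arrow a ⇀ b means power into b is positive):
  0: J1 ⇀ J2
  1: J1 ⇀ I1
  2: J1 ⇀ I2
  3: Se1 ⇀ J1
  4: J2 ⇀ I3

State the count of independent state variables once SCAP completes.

3  (I1, I2, I3 all integral)

β3 |J1  (source Se1 imposes e)
β0 |J2  (common-e at J1 fixed by 3)
β1 |I1  (0-jn J1 has e-setter on 3)
β2 |I2  (J1: bond 3 brought effort, rest push out)
β4 |I3  (J2 effort already set via bond 0)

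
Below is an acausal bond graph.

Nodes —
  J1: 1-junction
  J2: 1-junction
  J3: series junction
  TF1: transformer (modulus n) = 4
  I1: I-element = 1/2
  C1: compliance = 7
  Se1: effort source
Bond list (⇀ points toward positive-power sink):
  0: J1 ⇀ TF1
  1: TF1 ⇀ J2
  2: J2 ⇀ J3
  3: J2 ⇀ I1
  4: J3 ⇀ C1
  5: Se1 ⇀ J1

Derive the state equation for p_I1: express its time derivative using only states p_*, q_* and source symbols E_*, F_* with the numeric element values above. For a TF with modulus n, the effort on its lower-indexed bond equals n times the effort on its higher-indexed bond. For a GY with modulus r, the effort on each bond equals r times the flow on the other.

dp_I1/dt = E_Se1/4 - q_C1/7

b5 stroke→J1  (source Se1 imposes e)
b0 stroke→TF1  (J1 needs exactly one f-in)
b1 stroke→J2  (through TF1, causality passes straight; one stroke at TF1)
b3 stroke→I1  (I1 outputs flow p/I1)
b2 stroke→J2  (common-f at J2 fixed by 3)
b4 stroke→J3  (J3 flow already set via bond 2)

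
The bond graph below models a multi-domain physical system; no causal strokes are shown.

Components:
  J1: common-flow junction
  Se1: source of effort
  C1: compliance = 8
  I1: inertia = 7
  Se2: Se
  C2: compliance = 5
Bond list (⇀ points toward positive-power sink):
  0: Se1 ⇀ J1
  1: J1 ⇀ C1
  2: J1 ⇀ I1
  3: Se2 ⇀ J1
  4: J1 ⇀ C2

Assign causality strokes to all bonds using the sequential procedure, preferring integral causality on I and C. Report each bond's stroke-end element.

β0 →J1
β1 →J1
β2 →I1
β3 →J1
β4 →J1

bond 0 stroke at J1  (source Se1 imposes e)
bond 3 stroke at J1  (source Se2 imposes e)
bond 1 stroke at J1  (prefer integral on C1)
bond 2 stroke at I1  (prefer integral on I1)
bond 4 stroke at J1  (J1 flow already set via bond 2)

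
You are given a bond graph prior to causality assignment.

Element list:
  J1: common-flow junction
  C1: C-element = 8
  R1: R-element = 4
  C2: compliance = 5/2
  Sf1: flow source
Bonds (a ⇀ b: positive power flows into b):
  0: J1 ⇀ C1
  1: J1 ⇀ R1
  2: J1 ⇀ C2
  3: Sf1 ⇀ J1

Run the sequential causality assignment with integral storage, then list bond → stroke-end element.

bond 0 →J1
bond 1 →J1
bond 2 →J1
bond 3 →Sf1

#3 →Sf1  (Sf1 fixes flow; stroke at Sf1)
#0 →J1  (J1 flow already set via bond 3)
#1 →J1  (common-f at J1 fixed by 3)
#2 →J1  (J1: bond 3 brought flow, rest push out)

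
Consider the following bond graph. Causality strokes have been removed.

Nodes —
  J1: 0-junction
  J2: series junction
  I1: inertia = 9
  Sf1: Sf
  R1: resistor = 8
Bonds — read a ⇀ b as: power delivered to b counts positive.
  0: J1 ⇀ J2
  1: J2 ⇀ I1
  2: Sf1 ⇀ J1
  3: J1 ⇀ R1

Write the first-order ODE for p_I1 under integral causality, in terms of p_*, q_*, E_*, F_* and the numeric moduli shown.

dp_I1/dt = 8*F_Sf1 - 8*p_I1/9

bond 2 stroke→Sf1  (Sf1 (Sf) sets flow on bond)
bond 1 stroke→I1  (I1: I, integral causality)
bond 0 stroke→J2  (J2 flow already set via bond 1)
bond 3 stroke→J1  (J1: last free bond brings effort in)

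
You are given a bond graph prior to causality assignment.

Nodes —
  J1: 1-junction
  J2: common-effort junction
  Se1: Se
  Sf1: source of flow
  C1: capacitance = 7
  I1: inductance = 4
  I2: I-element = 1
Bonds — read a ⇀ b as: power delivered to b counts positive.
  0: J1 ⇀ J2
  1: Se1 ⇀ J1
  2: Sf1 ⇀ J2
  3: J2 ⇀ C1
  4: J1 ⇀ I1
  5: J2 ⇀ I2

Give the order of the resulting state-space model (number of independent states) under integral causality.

3  (C1, I1, I2 all integral)

bond 1 stroke at J1  (source Se1 imposes e)
bond 2 stroke at Sf1  (source Sf1 imposes f)
bond 3 stroke at J2  (prefer integral on C1)
bond 0 stroke at J1  (J2: bond 3 brought effort, rest push out)
bond 5 stroke at I2  (common-e at J2 fixed by 3)
bond 4 stroke at I1  (only one flow-in slot at J1)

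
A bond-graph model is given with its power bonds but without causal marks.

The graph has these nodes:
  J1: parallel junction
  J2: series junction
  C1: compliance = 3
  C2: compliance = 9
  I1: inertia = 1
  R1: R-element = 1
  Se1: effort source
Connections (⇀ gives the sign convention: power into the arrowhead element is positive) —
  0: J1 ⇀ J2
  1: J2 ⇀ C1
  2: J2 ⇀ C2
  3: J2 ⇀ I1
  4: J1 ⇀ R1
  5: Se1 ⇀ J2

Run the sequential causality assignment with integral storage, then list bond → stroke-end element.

b5 |J2  (Se1 (Se) sets effort on bond)
b1 |J2  (C1 outputs effort q/C1)
b2 |J2  (C2: C, integral causality)
b3 |I1  (I1: I, integral causality)
b0 |J2  (J2 flow already set via bond 3)
b4 |J1  (J1: last free bond brings effort in)

b0 →J2
b1 →J2
b2 →J2
b3 →I1
b4 →J1
b5 →J2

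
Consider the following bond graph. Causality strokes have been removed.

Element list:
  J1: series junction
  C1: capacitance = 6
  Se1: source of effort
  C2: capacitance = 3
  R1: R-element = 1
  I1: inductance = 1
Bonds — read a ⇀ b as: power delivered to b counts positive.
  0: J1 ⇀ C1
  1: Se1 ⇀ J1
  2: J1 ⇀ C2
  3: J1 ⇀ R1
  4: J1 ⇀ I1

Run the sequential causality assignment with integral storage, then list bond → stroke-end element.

b1 stroke at J1  (Se1: effort source, stroke at far end)
b0 stroke at J1  (C1: C, integral causality)
b2 stroke at J1  (C2 outputs effort q/C2)
b4 stroke at I1  (I1 outputs flow p/I1)
b3 stroke at J1  (1-jn J1 has f-setter on 4)

b0 |J1
b1 |J1
b2 |J1
b3 |J1
b4 |I1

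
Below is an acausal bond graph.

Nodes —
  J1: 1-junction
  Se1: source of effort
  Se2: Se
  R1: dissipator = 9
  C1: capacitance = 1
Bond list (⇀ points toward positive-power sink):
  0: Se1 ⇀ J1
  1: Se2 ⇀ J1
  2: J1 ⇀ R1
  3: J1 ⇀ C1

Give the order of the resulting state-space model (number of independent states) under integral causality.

1  (C1 all integral)

bond 0 stroke at J1  (Se1: effort source, stroke at far end)
bond 1 stroke at J1  (Se2 fixes effort; stroke away)
bond 3 stroke at J1  (C1: C, integral causality)
bond 2 stroke at R1  (only one flow-in slot at J1)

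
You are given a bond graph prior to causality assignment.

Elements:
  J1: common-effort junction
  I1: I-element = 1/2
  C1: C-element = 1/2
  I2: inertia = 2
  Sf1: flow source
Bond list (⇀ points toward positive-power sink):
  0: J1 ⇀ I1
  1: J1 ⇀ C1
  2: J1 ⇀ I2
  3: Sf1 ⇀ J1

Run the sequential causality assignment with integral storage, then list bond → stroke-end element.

bond 3 |Sf1  (Sf1: flow source, stroke at near end)
bond 0 |I1  (I1: I, integral causality)
bond 1 |J1  (C1 integral (e out))
bond 2 |I2  (J1: bond 1 brought effort, rest push out)

β0 |I1
β1 |J1
β2 |I2
β3 |Sf1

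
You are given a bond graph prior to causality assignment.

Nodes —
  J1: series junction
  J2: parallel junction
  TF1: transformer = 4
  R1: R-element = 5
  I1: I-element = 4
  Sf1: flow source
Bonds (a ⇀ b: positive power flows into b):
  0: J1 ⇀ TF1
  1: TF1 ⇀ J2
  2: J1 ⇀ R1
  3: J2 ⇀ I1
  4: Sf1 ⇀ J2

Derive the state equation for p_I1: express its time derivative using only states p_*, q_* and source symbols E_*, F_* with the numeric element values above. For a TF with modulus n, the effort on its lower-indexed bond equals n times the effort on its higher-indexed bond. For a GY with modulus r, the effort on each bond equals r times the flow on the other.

dp_I1/dt = 5*F_Sf1/16 - 5*p_I1/64

bond 4 |Sf1  (source Sf1 imposes f)
bond 3 |I1  (I1 integral (f out))
bond 1 |J2  (closing 0-jn rule on J2)
bond 0 |TF1  (TF1: transformer flips bond 1)
bond 2 |J1  (common-f at J1 fixed by 0)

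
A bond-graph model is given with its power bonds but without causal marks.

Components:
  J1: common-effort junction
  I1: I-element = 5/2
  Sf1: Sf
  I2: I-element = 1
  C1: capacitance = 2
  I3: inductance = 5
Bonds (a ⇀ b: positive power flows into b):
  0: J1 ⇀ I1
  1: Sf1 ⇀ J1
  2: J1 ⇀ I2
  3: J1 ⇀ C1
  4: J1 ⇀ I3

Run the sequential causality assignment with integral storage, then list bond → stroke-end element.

bond 1 stroke→Sf1  (Sf1 fixes flow; stroke at Sf1)
bond 0 stroke→I1  (I1 outputs flow p/I1)
bond 2 stroke→I2  (I2 outputs flow p/I2)
bond 3 stroke→J1  (prefer integral on C1)
bond 4 stroke→I3  (J1 effort already set via bond 3)

#0 →I1
#1 →Sf1
#2 →I2
#3 →J1
#4 →I3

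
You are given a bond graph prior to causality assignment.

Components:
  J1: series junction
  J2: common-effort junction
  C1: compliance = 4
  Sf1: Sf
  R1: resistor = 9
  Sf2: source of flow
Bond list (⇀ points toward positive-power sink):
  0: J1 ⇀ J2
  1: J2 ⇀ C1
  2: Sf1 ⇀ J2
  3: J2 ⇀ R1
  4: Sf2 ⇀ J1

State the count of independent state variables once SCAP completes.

1  (C1 all integral)

bond 2 stroke at Sf1  (Sf1: flow source, stroke at near end)
bond 4 stroke at Sf2  (Sf2 (Sf) sets flow on bond)
bond 0 stroke at J1  (1-jn J1 has f-setter on 4)
bond 1 stroke at J2  (prefer integral on C1)
bond 3 stroke at R1  (0-jn J2 has e-setter on 1)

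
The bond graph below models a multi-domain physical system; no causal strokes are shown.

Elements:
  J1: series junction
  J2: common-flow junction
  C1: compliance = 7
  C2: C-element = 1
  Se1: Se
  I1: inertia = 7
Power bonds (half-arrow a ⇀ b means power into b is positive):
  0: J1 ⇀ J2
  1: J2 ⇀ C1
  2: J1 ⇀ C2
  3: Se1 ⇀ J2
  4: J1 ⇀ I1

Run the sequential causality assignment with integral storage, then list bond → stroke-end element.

bond 3 →J2  (Se1 (Se) sets effort on bond)
bond 1 →J2  (C1 integral (e out))
bond 0 →J1  (only one flow-in slot at J2)
bond 2 →J1  (C2 outputs effort q/C2)
bond 4 →I1  (J1: last free bond brings flow in)

β0 stroke→J1
β1 stroke→J2
β2 stroke→J1
β3 stroke→J2
β4 stroke→I1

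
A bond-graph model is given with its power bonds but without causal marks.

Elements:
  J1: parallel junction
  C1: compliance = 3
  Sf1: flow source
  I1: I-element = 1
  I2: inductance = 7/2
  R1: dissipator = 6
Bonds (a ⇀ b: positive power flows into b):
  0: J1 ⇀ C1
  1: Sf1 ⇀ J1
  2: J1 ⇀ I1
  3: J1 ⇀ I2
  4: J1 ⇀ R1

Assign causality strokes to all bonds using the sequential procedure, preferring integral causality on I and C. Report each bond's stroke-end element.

β0 stroke→J1
β1 stroke→Sf1
β2 stroke→I1
β3 stroke→I2
β4 stroke→R1

β1 |Sf1  (Sf1 (Sf) sets flow on bond)
β0 |J1  (C1: C, integral causality)
β2 |I1  (J1: bond 0 brought effort, rest push out)
β3 |I2  (J1 effort already set via bond 0)
β4 |R1  (0-jn J1 has e-setter on 0)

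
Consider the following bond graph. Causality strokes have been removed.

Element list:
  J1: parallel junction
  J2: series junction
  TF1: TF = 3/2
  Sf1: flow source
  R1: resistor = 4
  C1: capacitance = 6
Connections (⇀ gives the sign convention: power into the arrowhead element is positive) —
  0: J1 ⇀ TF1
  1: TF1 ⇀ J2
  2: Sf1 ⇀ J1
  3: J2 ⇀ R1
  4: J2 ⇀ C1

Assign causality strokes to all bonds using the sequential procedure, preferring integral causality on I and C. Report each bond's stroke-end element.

#0 |J1
#1 |TF1
#2 |Sf1
#3 |J2
#4 |J2

#2 →Sf1  (source Sf1 imposes f)
#0 →J1  (closing 0-jn rule on J1)
#1 →TF1  (TF1: transformer flips bond 0)
#3 →J2  (J2 flow already set via bond 1)
#4 →J2  (J2 flow already set via bond 1)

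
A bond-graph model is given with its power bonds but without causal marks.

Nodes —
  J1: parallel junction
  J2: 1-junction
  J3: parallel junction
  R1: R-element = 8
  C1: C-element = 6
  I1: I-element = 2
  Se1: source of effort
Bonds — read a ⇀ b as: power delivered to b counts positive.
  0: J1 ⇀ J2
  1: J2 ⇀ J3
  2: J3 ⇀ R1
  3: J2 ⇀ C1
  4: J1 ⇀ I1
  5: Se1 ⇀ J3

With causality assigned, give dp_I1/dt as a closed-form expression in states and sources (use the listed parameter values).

β5 |J3  (Se1: effort source, stroke at far end)
β1 |J2  (J3 effort already set via bond 5)
β2 |R1  (J3 effort already set via bond 5)
β3 |J2  (C1: C, integral causality)
β0 |J1  (closing 1-jn rule on J2)
β4 |I1  (common-e at J1 fixed by 0)

dp_I1/dt = E_Se1 + q_C1/6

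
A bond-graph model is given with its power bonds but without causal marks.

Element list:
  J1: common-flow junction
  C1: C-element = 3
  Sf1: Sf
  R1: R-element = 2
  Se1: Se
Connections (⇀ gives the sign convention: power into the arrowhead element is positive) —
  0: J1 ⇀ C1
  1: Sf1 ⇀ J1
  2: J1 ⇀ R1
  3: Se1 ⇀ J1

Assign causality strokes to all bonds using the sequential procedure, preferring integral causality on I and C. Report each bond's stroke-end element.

β1 stroke at Sf1  (Sf1: flow source, stroke at near end)
β3 stroke at J1  (Se1 fixes effort; stroke away)
β0 stroke at J1  (J1 flow already set via bond 1)
β2 stroke at J1  (J1 flow already set via bond 1)

β0 →J1
β1 →Sf1
β2 →J1
β3 →J1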